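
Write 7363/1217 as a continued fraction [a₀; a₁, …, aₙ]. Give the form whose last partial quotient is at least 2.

7363 = 6·1217 + 61
1217 = 19·61 + 58
61 = 1·58 + 3
58 = 19·3 + 1
3 = 3·1 + 0  (stop)
So 7363/1217 = [6; 19, 1, 19, 3].

[6; 19, 1, 19, 3]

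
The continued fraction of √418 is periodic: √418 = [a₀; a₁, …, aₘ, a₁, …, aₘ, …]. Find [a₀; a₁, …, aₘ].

a₀ = ⌊√418⌋ = 20.

[20; 2, 4, 20, 4, 2, 40]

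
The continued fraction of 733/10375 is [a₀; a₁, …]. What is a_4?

18

733 = 0·10375 + 733   →  a_0 = 0
10375 = 14·733 + 113   →  a_1 = 14
733 = 6·113 + 55   →  a_2 = 6
113 = 2·55 + 3   →  a_3 = 2
55 = 18·3 + 1   →  a_4 = 18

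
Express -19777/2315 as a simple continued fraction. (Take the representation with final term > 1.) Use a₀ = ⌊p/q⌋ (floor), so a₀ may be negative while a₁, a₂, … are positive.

[-9; 2, 5, 3, 6, 3, 3]

-19777 = -9*2315 + 1058
2315 = 2*1058 + 199
1058 = 5*199 + 63
199 = 3*63 + 10
63 = 6*10 + 3
10 = 3*3 + 1
3 = 3*1 + 0  (stop)
So -19777/2315 = [-9; 2, 5, 3, 6, 3, 3].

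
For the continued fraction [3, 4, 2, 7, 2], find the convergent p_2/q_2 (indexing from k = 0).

29/9

Using pₖ = aₖpₖ₋₁ + pₖ₋₂, qₖ = aₖqₖ₋₁ + qₖ₋₂ (with p₋₁=1, p₋₂=0, q₋₁=0, q₋₂=1):
  k=0: a=3, p=3, q=1
  k=1: a=4, p=13, q=4
  k=2: a=2, p=29, q=9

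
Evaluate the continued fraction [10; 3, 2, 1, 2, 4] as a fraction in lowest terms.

1215/118

Using pₖ = aₖpₖ₋₁ + pₖ₋₂ and qₖ = aₖqₖ₋₁ + qₖ₋₂:
  k=0: a=10, p=10, q=1
  k=1: a=3, p=31, q=3
  k=2: a=2, p=72, q=7
  k=3: a=1, p=103, q=10
  k=4: a=2, p=278, q=27
  k=5: a=4, p=1215, q=118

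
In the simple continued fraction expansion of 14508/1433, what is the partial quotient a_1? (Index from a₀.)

14508 = 10·1433 + 178   →  a_0 = 10
1433 = 8·178 + 9   →  a_1 = 8

8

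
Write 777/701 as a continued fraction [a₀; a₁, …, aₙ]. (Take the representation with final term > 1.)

777 = 1×701 + 76
701 = 9×76 + 17
76 = 4×17 + 8
17 = 2×8 + 1
8 = 8×1 + 0  (stop)
So 777/701 = [1; 9, 4, 2, 8].

[1; 9, 4, 2, 8]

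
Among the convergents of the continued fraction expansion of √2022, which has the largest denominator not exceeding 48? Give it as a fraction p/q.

1349/30

√2022 = [44; 1, 28, 1, 88, …] (period length 4).
Convergents:
  p_0/q_0 = 44/1
  p_1/q_1 = 45/1
  p_2/q_2 = 1304/29
  p_3/q_3 = 1349/30
  p_4/q_4 = 120016/2669
q_3 = 30 ≤ 48 < 2669 = q_4, so the answer is 1349/30.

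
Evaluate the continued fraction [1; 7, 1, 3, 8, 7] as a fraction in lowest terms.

2058/1823

Fold from the inside: start with 7/1.
  8 + 1/7 = 57/7
  3 + 7/57 = 178/57
  1 + 57/178 = 235/178
  7 + 178/235 = 1823/235
  1 + 235/1823 = 2058/1823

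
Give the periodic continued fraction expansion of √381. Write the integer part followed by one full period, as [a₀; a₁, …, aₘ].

a₀ = ⌊√381⌋ = 19.
With m₀=0, d₀=1 and mₖ₊₁ = dₖaₖ − mₖ, dₖ₊₁ = (n − mₖ₊₁²)/dₖ, aₖ₊₁ = ⌊(a₀+mₖ₊₁)/dₖ₊₁⌋:
  k=1: m=19, d=20, a=1
  k=2: m=1, d=19, a=1
  k=3: m=18, d=3, a=12
  k=4: m=18, d=19, a=1
  k=5: m=1, d=20, a=1
  k=6: m=19, d=1, a=38
d=1 and a=2a₀=38 at k=6, so the next step gives (m, d) = (19, 20) again — its k=1 value — and the period has length 6.

[19; 1, 1, 12, 1, 1, 38]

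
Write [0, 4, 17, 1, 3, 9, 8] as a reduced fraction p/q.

Fold from the inside: start with 8/1.
  9 + 1/8 = 73/8
  3 + 8/73 = 227/73
  1 + 73/227 = 300/227
  17 + 227/300 = 5327/300
  4 + 300/5327 = 21608/5327
  0 + 5327/21608 = 5327/21608

5327/21608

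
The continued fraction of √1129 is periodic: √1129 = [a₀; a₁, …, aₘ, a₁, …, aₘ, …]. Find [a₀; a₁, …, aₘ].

[33; 1, 1, 1, 1, 66]

a₀ = ⌊√1129⌋ = 33.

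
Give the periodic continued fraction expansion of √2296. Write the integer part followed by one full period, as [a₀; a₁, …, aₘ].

[47; 1, 10, 1, 94]

a₀ = ⌊√2296⌋ = 47.
With m₀=0, d₀=1 and mₖ₊₁ = dₖaₖ − mₖ, dₖ₊₁ = (n − mₖ₊₁²)/dₖ, aₖ₊₁ = ⌊(a₀+mₖ₊₁)/dₖ₊₁⌋:
  k=1: m=47, d=87, a=1
  k=2: m=40, d=8, a=10
  k=3: m=40, d=87, a=1
  k=4: m=47, d=1, a=94
d=1 and a=2a₀=94 at k=4, so the next step gives (m, d) = (47, 87) again — its k=1 value — and the period has length 4.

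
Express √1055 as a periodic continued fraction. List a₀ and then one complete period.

[32; 2, 12, 2, 64]

a₀ = ⌊√1055⌋ = 32.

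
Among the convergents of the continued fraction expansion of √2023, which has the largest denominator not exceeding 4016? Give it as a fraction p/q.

√2023 = [44; 1, 43, 1, 88, …] (period length 4).
Convergents:
  p_0/q_0 = 44/1
  p_1/q_1 = 45/1
  p_2/q_2 = 1979/44
  p_3/q_3 = 2024/45
  p_4/q_4 = 180091/4004
  p_5/q_5 = 182115/4049
q_4 = 4004 ≤ 4016 < 4049 = q_5, so the answer is 180091/4004.

180091/4004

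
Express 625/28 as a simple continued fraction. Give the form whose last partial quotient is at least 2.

625 = 22·28 + 9
28 = 3·9 + 1
9 = 9·1 + 0  (stop)
So 625/28 = [22; 3, 9].

[22; 3, 9]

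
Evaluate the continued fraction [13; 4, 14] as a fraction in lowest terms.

Using pₖ = aₖpₖ₋₁ + pₖ₋₂ and qₖ = aₖqₖ₋₁ + qₖ₋₂:
  k=0: a=13, p=13, q=1
  k=1: a=4, p=53, q=4
  k=2: a=14, p=755, q=57

755/57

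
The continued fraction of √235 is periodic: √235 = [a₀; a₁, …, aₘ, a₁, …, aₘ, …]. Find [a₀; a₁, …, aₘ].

a₀ = ⌊√235⌋ = 15.
With m₀=0, d₀=1 and mₖ₊₁ = dₖaₖ − mₖ, dₖ₊₁ = (n − mₖ₊₁²)/dₖ, aₖ₊₁ = ⌊(a₀+mₖ₊₁)/dₖ₊₁⌋:
  k=1: m=15, d=10, a=3
  k=2: m=15, d=1, a=30
d=1 and a=2a₀=30 at k=2, so the next step gives (m, d) = (15, 10) again — its k=1 value — and the period has length 2.

[15; 3, 30]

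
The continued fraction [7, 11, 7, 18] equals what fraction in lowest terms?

Using pₖ = aₖpₖ₋₁ + pₖ₋₂ and qₖ = aₖqₖ₋₁ + qₖ₋₂:
  k=0: a=7, p=7, q=1
  k=1: a=11, p=78, q=11
  k=2: a=7, p=553, q=78
  k=3: a=18, p=10032, q=1415

10032/1415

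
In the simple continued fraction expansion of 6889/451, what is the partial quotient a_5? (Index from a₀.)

6889 = 15·451 + 124   →  a_0 = 15
451 = 3·124 + 79   →  a_1 = 3
124 = 1·79 + 45   →  a_2 = 1
79 = 1·45 + 34   →  a_3 = 1
45 = 1·34 + 11   →  a_4 = 1
34 = 3·11 + 1   →  a_5 = 3

3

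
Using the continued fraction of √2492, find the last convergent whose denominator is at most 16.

√2492 = [49; 1, 11, 2, 24, 2, 11, 1, 98, …] (period length 8).
Convergents:
  p_0/q_0 = 49/1
  p_1/q_1 = 50/1
  p_2/q_2 = 599/12
  p_3/q_3 = 1248/25
q_2 = 12 ≤ 16 < 25 = q_3, so the answer is 599/12.

599/12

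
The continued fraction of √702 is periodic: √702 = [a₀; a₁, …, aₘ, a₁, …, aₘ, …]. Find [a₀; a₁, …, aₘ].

[26; 2, 52]

a₀ = ⌊√702⌋ = 26.
With m₀=0, d₀=1 and mₖ₊₁ = dₖaₖ − mₖ, dₖ₊₁ = (n − mₖ₊₁²)/dₖ, aₖ₊₁ = ⌊(a₀+mₖ₊₁)/dₖ₊₁⌋:
  k=1: m=26, d=26, a=2
  k=2: m=26, d=1, a=52
d=1 and a=2a₀=52 at k=2, so the next step gives (m, d) = (26, 26) again — its k=1 value — and the period has length 2.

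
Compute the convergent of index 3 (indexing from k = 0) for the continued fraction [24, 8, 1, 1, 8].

Using pₖ = aₖpₖ₋₁ + pₖ₋₂, qₖ = aₖqₖ₋₁ + qₖ₋₂ (with p₋₁=1, p₋₂=0, q₋₁=0, q₋₂=1):
  k=0: a=24, p=24, q=1
  k=1: a=8, p=193, q=8
  k=2: a=1, p=217, q=9
  k=3: a=1, p=410, q=17

410/17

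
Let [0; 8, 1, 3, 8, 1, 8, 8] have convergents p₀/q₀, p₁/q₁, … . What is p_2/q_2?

Using pₖ = aₖpₖ₋₁ + pₖ₋₂, qₖ = aₖqₖ₋₁ + qₖ₋₂ (with p₋₁=1, p₋₂=0, q₋₁=0, q₋₂=1):
  k=0: a=0, p=0, q=1
  k=1: a=8, p=1, q=8
  k=2: a=1, p=1, q=9

1/9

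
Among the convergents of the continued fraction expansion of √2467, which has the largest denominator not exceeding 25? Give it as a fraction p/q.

√2467 = [49; 1, 2, 49, 2, 1, 98, …] (period length 6).
Convergents:
  p_0/q_0 = 49/1
  p_1/q_1 = 50/1
  p_2/q_2 = 149/3
  p_3/q_3 = 7351/148
q_2 = 3 ≤ 25 < 148 = q_3, so the answer is 149/3.

149/3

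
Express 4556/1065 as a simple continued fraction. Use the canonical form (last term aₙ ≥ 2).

4556 = 4·1065 + 296
1065 = 3·296 + 177
296 = 1·177 + 119
177 = 1·119 + 58
119 = 2·58 + 3
58 = 19·3 + 1
3 = 3·1 + 0  (stop)
So 4556/1065 = [4; 3, 1, 1, 2, 19, 3].

[4; 3, 1, 1, 2, 19, 3]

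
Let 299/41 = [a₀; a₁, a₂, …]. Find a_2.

299 = 7·41 + 12   →  a_0 = 7
41 = 3·12 + 5   →  a_1 = 3
12 = 2·5 + 2   →  a_2 = 2

2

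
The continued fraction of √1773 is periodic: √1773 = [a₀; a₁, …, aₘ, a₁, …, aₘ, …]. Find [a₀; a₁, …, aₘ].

a₀ = ⌊√1773⌋ = 42.
With m₀=0, d₀=1 and mₖ₊₁ = dₖaₖ − mₖ, dₖ₊₁ = (n − mₖ₊₁²)/dₖ, aₖ₊₁ = ⌊(a₀+mₖ₊₁)/dₖ₊₁⌋:
  k=1: m=42, d=9, a=9
  k=2: m=39, d=28, a=2
  k=3: m=17, d=53, a=1
  k=4: m=36, d=9, a=8
  k=5: m=36, d=53, a=1
  k=6: m=17, d=28, a=2
  k=7: m=39, d=9, a=9
  k=8: m=42, d=1, a=84
d=1 and a=2a₀=84 at k=8, so the next step gives (m, d) = (42, 9) again — its k=1 value — and the period has length 8.

[42; 9, 2, 1, 8, 1, 2, 9, 84]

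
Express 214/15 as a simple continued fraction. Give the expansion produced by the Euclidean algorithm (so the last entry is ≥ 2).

[14; 3, 1, 3]

214 = 14×15 + 4
15 = 3×4 + 3
4 = 1×3 + 1
3 = 3×1 + 0  (stop)
So 214/15 = [14; 3, 1, 3].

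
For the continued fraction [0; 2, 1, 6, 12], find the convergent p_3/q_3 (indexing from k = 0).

7/20

Using pₖ = aₖpₖ₋₁ + pₖ₋₂, qₖ = aₖqₖ₋₁ + qₖ₋₂ (with p₋₁=1, p₋₂=0, q₋₁=0, q₋₂=1):
  k=0: a=0, p=0, q=1
  k=1: a=2, p=1, q=2
  k=2: a=1, p=1, q=3
  k=3: a=6, p=7, q=20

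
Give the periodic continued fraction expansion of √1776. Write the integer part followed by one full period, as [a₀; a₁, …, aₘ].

[42; 7, 84]

a₀ = ⌊√1776⌋ = 42.
With m₀=0, d₀=1 and mₖ₊₁ = dₖaₖ − mₖ, dₖ₊₁ = (n − mₖ₊₁²)/dₖ, aₖ₊₁ = ⌊(a₀+mₖ₊₁)/dₖ₊₁⌋:
  k=1: m=42, d=12, a=7
  k=2: m=42, d=1, a=84
d=1 and a=2a₀=84 at k=2, so the next step gives (m, d) = (42, 12) again — its k=1 value — and the period has length 2.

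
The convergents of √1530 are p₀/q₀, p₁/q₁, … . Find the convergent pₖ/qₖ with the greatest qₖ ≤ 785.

26481/677

√1530 = [39; 8, 1, 2, 8, 2, 1, 8, 78, …] (period length 8).
Convergents:
  p_0/q_0 = 39/1
  p_1/q_1 = 313/8
  p_2/q_2 = 352/9
  p_3/q_3 = 1017/26
  p_4/q_4 = 8488/217
  p_5/q_5 = 17993/460
  p_6/q_6 = 26481/677
  p_7/q_7 = 229841/5876
q_6 = 677 ≤ 785 < 5876 = q_7, so the answer is 26481/677.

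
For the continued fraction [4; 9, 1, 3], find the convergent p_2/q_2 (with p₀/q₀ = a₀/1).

41/10

Using pₖ = aₖpₖ₋₁ + pₖ₋₂, qₖ = aₖqₖ₋₁ + qₖ₋₂ (with p₋₁=1, p₋₂=0, q₋₁=0, q₋₂=1):
  k=0: a=4, p=4, q=1
  k=1: a=9, p=37, q=9
  k=2: a=1, p=41, q=10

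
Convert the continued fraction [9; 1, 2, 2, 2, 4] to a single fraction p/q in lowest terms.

728/75

Using pₖ = aₖpₖ₋₁ + pₖ₋₂ and qₖ = aₖqₖ₋₁ + qₖ₋₂:
  k=0: a=9, p=9, q=1
  k=1: a=1, p=10, q=1
  k=2: a=2, p=29, q=3
  k=3: a=2, p=68, q=7
  k=4: a=2, p=165, q=17
  k=5: a=4, p=728, q=75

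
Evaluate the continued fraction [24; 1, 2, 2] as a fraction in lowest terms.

Fold from the inside: start with 2/1.
  2 + 1/2 = 5/2
  1 + 2/5 = 7/5
  24 + 5/7 = 173/7

173/7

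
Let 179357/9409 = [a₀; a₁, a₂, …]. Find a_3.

1

179357 = 19·9409 + 586   →  a_0 = 19
9409 = 16·586 + 33   →  a_1 = 16
586 = 17·33 + 25   →  a_2 = 17
33 = 1·25 + 8   →  a_3 = 1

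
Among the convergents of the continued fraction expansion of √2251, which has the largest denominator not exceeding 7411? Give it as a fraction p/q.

√2251 = [47; 2, 4, 47, 4, 2, 94, …] (period length 6).
Convergents:
  p_0/q_0 = 47/1
  p_1/q_1 = 95/2
  p_2/q_2 = 427/9
  p_3/q_3 = 20164/425
  p_4/q_4 = 81083/1709
  p_5/q_5 = 182330/3843
  p_6/q_6 = 17220103/362951
q_5 = 3843 ≤ 7411 < 362951 = q_6, so the answer is 182330/3843.

182330/3843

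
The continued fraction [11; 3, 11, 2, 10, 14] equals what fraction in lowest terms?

118754/10487

Fold from the inside: start with 14/1.
  10 + 1/14 = 141/14
  2 + 14/141 = 296/141
  11 + 141/296 = 3397/296
  3 + 296/3397 = 10487/3397
  11 + 3397/10487 = 118754/10487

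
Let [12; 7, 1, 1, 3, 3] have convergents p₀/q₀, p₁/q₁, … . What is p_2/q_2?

Using pₖ = aₖpₖ₋₁ + pₖ₋₂, qₖ = aₖqₖ₋₁ + qₖ₋₂ (with p₋₁=1, p₋₂=0, q₋₁=0, q₋₂=1):
  k=0: a=12, p=12, q=1
  k=1: a=7, p=85, q=7
  k=2: a=1, p=97, q=8

97/8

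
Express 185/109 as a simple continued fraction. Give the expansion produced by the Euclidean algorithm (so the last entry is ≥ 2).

185 = 1×109 + 76
109 = 1×76 + 33
76 = 2×33 + 10
33 = 3×10 + 3
10 = 3×3 + 1
3 = 3×1 + 0  (stop)
So 185/109 = [1; 1, 2, 3, 3, 3].

[1; 1, 2, 3, 3, 3]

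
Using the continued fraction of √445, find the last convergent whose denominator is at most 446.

4662/221

√445 = [21; 10, 1, 1, 10, 42, …] (period length 5).
Convergents:
  p_0/q_0 = 21/1
  p_1/q_1 = 211/10
  p_2/q_2 = 232/11
  p_3/q_3 = 443/21
  p_4/q_4 = 4662/221
  p_5/q_5 = 196247/9303
q_4 = 221 ≤ 446 < 9303 = q_5, so the answer is 4662/221.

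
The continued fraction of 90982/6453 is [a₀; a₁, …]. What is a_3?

13

90982 = 14·6453 + 640   →  a_0 = 14
6453 = 10·640 + 53   →  a_1 = 10
640 = 12·53 + 4   →  a_2 = 12
53 = 13·4 + 1   →  a_3 = 13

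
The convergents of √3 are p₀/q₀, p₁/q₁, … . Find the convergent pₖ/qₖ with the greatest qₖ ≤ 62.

97/56

√3 = [1; 1, 2, …] (period length 2).
Convergents:
  p_0/q_0 = 1/1
  p_1/q_1 = 2/1
  p_2/q_2 = 5/3
  p_3/q_3 = 7/4
  p_4/q_4 = 19/11
  p_5/q_5 = 26/15
  p_6/q_6 = 71/41
  p_7/q_7 = 97/56
  p_8/q_8 = 265/153
q_7 = 56 ≤ 62 < 153 = q_8, so the answer is 97/56.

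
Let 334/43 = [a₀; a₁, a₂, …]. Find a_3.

3

334 = 7·43 + 33   →  a_0 = 7
43 = 1·33 + 10   →  a_1 = 1
33 = 3·10 + 3   →  a_2 = 3
10 = 3·3 + 1   →  a_3 = 3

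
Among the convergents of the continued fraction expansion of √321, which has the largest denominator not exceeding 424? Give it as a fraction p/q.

7507/419

√321 = [17; 1, 10, 1, 34, …] (period length 4).
Convergents:
  p_0/q_0 = 17/1
  p_1/q_1 = 18/1
  p_2/q_2 = 197/11
  p_3/q_3 = 215/12
  p_4/q_4 = 7507/419
  p_5/q_5 = 7722/431
q_4 = 419 ≤ 424 < 431 = q_5, so the answer is 7507/419.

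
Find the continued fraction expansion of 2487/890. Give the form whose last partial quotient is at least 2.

2487 = 2*890 + 707
890 = 1*707 + 183
707 = 3*183 + 158
183 = 1*158 + 25
158 = 6*25 + 8
25 = 3*8 + 1
8 = 8*1 + 0  (stop)
So 2487/890 = [2; 1, 3, 1, 6, 3, 8].

[2; 1, 3, 1, 6, 3, 8]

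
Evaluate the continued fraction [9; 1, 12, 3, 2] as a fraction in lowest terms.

923/93

Fold from the inside: start with 2/1.
  3 + 1/2 = 7/2
  12 + 2/7 = 86/7
  1 + 7/86 = 93/86
  9 + 86/93 = 923/93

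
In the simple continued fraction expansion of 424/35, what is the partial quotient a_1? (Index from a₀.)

8

424 = 12·35 + 4   →  a_0 = 12
35 = 8·4 + 3   →  a_1 = 8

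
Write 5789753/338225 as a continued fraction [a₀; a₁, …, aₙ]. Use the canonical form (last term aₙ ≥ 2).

5789753 = 17*338225 + 39928
338225 = 8*39928 + 18801
39928 = 2*18801 + 2326
18801 = 8*2326 + 193
2326 = 12*193 + 10
193 = 19*10 + 3
10 = 3*3 + 1
3 = 3*1 + 0  (stop)
So 5789753/338225 = [17; 8, 2, 8, 12, 19, 3, 3].

[17; 8, 2, 8, 12, 19, 3, 3]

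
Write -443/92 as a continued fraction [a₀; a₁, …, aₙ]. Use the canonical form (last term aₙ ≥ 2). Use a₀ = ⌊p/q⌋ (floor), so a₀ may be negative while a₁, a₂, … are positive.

-443 = -5·92 + 17
92 = 5·17 + 7
17 = 2·7 + 3
7 = 2·3 + 1
3 = 3·1 + 0  (stop)
So -443/92 = [-5; 5, 2, 2, 3].

[-5; 5, 2, 2, 3]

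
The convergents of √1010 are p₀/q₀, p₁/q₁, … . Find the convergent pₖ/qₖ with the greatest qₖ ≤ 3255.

83106/2615

√1010 = [31; 1, 3, 1, 1, 3, 1, 62, …] (period length 7).
Convergents:
  p_0/q_0 = 31/1
  p_1/q_1 = 32/1
  p_2/q_2 = 127/4
  p_3/q_3 = 159/5
  p_4/q_4 = 286/9
  p_5/q_5 = 1017/32
  p_6/q_6 = 1303/41
  p_7/q_7 = 81803/2574
  p_8/q_8 = 83106/2615
  p_9/q_9 = 331121/10419
q_8 = 2615 ≤ 3255 < 10419 = q_9, so the answer is 83106/2615.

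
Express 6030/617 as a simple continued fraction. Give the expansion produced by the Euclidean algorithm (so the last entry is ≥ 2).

[9; 1, 3, 2, 2, 5, 5]

6030 = 9×617 + 477
617 = 1×477 + 140
477 = 3×140 + 57
140 = 2×57 + 26
57 = 2×26 + 5
26 = 5×5 + 1
5 = 5×1 + 0  (stop)
So 6030/617 = [9; 1, 3, 2, 2, 5, 5].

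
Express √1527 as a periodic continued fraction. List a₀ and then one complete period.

[39; 13, 78]

a₀ = ⌊√1527⌋ = 39.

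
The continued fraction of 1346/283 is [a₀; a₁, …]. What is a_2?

3

1346 = 4·283 + 214   →  a_0 = 4
283 = 1·214 + 69   →  a_1 = 1
214 = 3·69 + 7   →  a_2 = 3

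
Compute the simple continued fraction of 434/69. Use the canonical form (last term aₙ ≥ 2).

434 = 6·69 + 20
69 = 3·20 + 9
20 = 2·9 + 2
9 = 4·2 + 1
2 = 2·1 + 0  (stop)
So 434/69 = [6; 3, 2, 4, 2].

[6; 3, 2, 4, 2]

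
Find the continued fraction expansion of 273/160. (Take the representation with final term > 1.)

[1; 1, 2, 2, 2, 9]

273 = 1·160 + 113
160 = 1·113 + 47
113 = 2·47 + 19
47 = 2·19 + 9
19 = 2·9 + 1
9 = 9·1 + 0  (stop)
So 273/160 = [1; 1, 2, 2, 2, 9].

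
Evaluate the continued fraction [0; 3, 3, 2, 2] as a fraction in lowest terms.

Fold from the inside: start with 2/1.
  2 + 1/2 = 5/2
  3 + 2/5 = 17/5
  3 + 5/17 = 56/17
  0 + 17/56 = 17/56

17/56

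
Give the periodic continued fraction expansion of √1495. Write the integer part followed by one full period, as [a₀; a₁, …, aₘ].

a₀ = ⌊√1495⌋ = 38.
With m₀=0, d₀=1 and mₖ₊₁ = dₖaₖ − mₖ, dₖ₊₁ = (n − mₖ₊₁²)/dₖ, aₖ₊₁ = ⌊(a₀+mₖ₊₁)/dₖ₊₁⌋:
  k=1: m=38, d=51, a=1
  k=2: m=13, d=26, a=1
  k=3: m=13, d=51, a=1
  k=4: m=38, d=1, a=76
d=1 and a=2a₀=76 at k=4, so the next step gives (m, d) = (38, 51) again — its k=1 value — and the period has length 4.

[38; 1, 1, 1, 76]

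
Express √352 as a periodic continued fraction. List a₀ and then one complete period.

[18; 1, 3, 5, 9, 5, 3, 1, 36]

a₀ = ⌊√352⌋ = 18.
With m₀=0, d₀=1 and mₖ₊₁ = dₖaₖ − mₖ, dₖ₊₁ = (n − mₖ₊₁²)/dₖ, aₖ₊₁ = ⌊(a₀+mₖ₊₁)/dₖ₊₁⌋:
  k=1: m=18, d=28, a=1
  k=2: m=10, d=9, a=3
  k=3: m=17, d=7, a=5
  k=4: m=18, d=4, a=9
  k=5: m=18, d=7, a=5
  k=6: m=17, d=9, a=3
  k=7: m=10, d=28, a=1
  k=8: m=18, d=1, a=36
d=1 and a=2a₀=36 at k=8, so the next step gives (m, d) = (18, 28) again — its k=1 value — and the period has length 8.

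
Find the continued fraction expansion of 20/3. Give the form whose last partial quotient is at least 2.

20 = 6·3 + 2
3 = 1·2 + 1
2 = 2·1 + 0  (stop)
So 20/3 = [6; 1, 2].

[6; 1, 2]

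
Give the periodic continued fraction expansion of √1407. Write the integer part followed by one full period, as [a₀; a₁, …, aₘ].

[37; 1, 1, 24, 1, 1, 74]

a₀ = ⌊√1407⌋ = 37.
With m₀=0, d₀=1 and mₖ₊₁ = dₖaₖ − mₖ, dₖ₊₁ = (n − mₖ₊₁²)/dₖ, aₖ₊₁ = ⌊(a₀+mₖ₊₁)/dₖ₊₁⌋:
  k=1: m=37, d=38, a=1
  k=2: m=1, d=37, a=1
  k=3: m=36, d=3, a=24
  k=4: m=36, d=37, a=1
  k=5: m=1, d=38, a=1
  k=6: m=37, d=1, a=74
d=1 and a=2a₀=74 at k=6, so the next step gives (m, d) = (37, 38) again — its k=1 value — and the period has length 6.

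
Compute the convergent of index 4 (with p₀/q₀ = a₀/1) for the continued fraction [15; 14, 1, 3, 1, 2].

1115/74

Using pₖ = aₖpₖ₋₁ + pₖ₋₂, qₖ = aₖqₖ₋₁ + qₖ₋₂ (with p₋₁=1, p₋₂=0, q₋₁=0, q₋₂=1):
  k=0: a=15, p=15, q=1
  k=1: a=14, p=211, q=14
  k=2: a=1, p=226, q=15
  k=3: a=3, p=889, q=59
  k=4: a=1, p=1115, q=74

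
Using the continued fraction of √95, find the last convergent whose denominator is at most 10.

39/4

√95 = [9; 1, 2, 1, 18, …] (period length 4).
Convergents:
  p_0/q_0 = 9/1
  p_1/q_1 = 10/1
  p_2/q_2 = 29/3
  p_3/q_3 = 39/4
  p_4/q_4 = 731/75
q_3 = 4 ≤ 10 < 75 = q_4, so the answer is 39/4.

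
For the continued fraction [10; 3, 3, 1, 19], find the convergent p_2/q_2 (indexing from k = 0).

103/10

Using pₖ = aₖpₖ₋₁ + pₖ₋₂, qₖ = aₖqₖ₋₁ + qₖ₋₂ (with p₋₁=1, p₋₂=0, q₋₁=0, q₋₂=1):
  k=0: a=10, p=10, q=1
  k=1: a=3, p=31, q=3
  k=2: a=3, p=103, q=10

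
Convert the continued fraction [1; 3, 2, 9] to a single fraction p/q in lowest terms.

85/66

Using pₖ = aₖpₖ₋₁ + pₖ₋₂ and qₖ = aₖqₖ₋₁ + qₖ₋₂:
  k=0: a=1, p=1, q=1
  k=1: a=3, p=4, q=3
  k=2: a=2, p=9, q=7
  k=3: a=9, p=85, q=66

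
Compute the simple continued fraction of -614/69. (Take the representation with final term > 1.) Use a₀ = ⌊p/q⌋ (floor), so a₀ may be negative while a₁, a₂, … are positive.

-614 = -9·69 + 7
69 = 9·7 + 6
7 = 1·6 + 1
6 = 6·1 + 0  (stop)
So -614/69 = [-9; 9, 1, 6].

[-9; 9, 1, 6]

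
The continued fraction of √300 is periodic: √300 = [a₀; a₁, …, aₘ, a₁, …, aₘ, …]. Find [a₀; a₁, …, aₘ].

[17; 3, 8, 3, 34]

a₀ = ⌊√300⌋ = 17.
With m₀=0, d₀=1 and mₖ₊₁ = dₖaₖ − mₖ, dₖ₊₁ = (n − mₖ₊₁²)/dₖ, aₖ₊₁ = ⌊(a₀+mₖ₊₁)/dₖ₊₁⌋:
  k=1: m=17, d=11, a=3
  k=2: m=16, d=4, a=8
  k=3: m=16, d=11, a=3
  k=4: m=17, d=1, a=34
d=1 and a=2a₀=34 at k=4, so the next step gives (m, d) = (17, 11) again — its k=1 value — and the period has length 4.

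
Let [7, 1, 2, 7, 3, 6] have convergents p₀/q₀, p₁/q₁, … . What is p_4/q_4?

530/69

Using pₖ = aₖpₖ₋₁ + pₖ₋₂, qₖ = aₖqₖ₋₁ + qₖ₋₂ (with p₋₁=1, p₋₂=0, q₋₁=0, q₋₂=1):
  k=0: a=7, p=7, q=1
  k=1: a=1, p=8, q=1
  k=2: a=2, p=23, q=3
  k=3: a=7, p=169, q=22
  k=4: a=3, p=530, q=69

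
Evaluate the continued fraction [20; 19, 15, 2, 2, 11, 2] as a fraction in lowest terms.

Fold from the inside: start with 2/1.
  11 + 1/2 = 23/2
  2 + 2/23 = 48/23
  2 + 23/48 = 119/48
  15 + 48/119 = 1833/119
  19 + 119/1833 = 34946/1833
  20 + 1833/34946 = 700753/34946

700753/34946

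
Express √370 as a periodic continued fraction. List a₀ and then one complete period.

a₀ = ⌊√370⌋ = 19.
With m₀=0, d₀=1 and mₖ₊₁ = dₖaₖ − mₖ, dₖ₊₁ = (n − mₖ₊₁²)/dₖ, aₖ₊₁ = ⌊(a₀+mₖ₊₁)/dₖ₊₁⌋:
  k=1: m=19, d=9, a=4
  k=2: m=17, d=9, a=4
  k=3: m=19, d=1, a=38
d=1 and a=2a₀=38 at k=3, so the next step gives (m, d) = (19, 9) again — its k=1 value — and the period has length 3.

[19; 4, 4, 38]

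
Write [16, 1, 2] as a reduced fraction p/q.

Using pₖ = aₖpₖ₋₁ + pₖ₋₂ and qₖ = aₖqₖ₋₁ + qₖ₋₂:
  k=0: a=16, p=16, q=1
  k=1: a=1, p=17, q=1
  k=2: a=2, p=50, q=3

50/3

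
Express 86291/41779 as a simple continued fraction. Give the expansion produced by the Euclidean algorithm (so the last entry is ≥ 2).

86291 = 2·41779 + 2733
41779 = 15·2733 + 784
2733 = 3·784 + 381
784 = 2·381 + 22
381 = 17·22 + 7
22 = 3·7 + 1
7 = 7·1 + 0  (stop)
So 86291/41779 = [2; 15, 3, 2, 17, 3, 7].

[2; 15, 3, 2, 17, 3, 7]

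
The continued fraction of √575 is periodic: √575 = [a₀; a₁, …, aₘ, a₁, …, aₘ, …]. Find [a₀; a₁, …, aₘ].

a₀ = ⌊√575⌋ = 23.

[23; 1, 46]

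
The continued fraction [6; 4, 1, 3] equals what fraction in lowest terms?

Using pₖ = aₖpₖ₋₁ + pₖ₋₂ and qₖ = aₖqₖ₋₁ + qₖ₋₂:
  k=0: a=6, p=6, q=1
  k=1: a=4, p=25, q=4
  k=2: a=1, p=31, q=5
  k=3: a=3, p=118, q=19

118/19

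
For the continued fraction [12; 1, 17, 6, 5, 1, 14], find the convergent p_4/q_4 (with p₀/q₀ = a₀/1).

Using pₖ = aₖpₖ₋₁ + pₖ₋₂, qₖ = aₖqₖ₋₁ + qₖ₋₂ (with p₋₁=1, p₋₂=0, q₋₁=0, q₋₂=1):
  k=0: a=12, p=12, q=1
  k=1: a=1, p=13, q=1
  k=2: a=17, p=233, q=18
  k=3: a=6, p=1411, q=109
  k=4: a=5, p=7288, q=563

7288/563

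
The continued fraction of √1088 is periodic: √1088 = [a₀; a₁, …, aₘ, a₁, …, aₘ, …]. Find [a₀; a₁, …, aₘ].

a₀ = ⌊√1088⌋ = 32.
With m₀=0, d₀=1 and mₖ₊₁ = dₖaₖ − mₖ, dₖ₊₁ = (n − mₖ₊₁²)/dₖ, aₖ₊₁ = ⌊(a₀+mₖ₊₁)/dₖ₊₁⌋:
  k=1: m=32, d=64, a=1
  k=2: m=32, d=1, a=64
d=1 and a=2a₀=64 at k=2, so the next step gives (m, d) = (32, 64) again — its k=1 value — and the period has length 2.

[32; 1, 64]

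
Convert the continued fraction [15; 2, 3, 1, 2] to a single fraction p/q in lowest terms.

386/25

Using pₖ = aₖpₖ₋₁ + pₖ₋₂ and qₖ = aₖqₖ₋₁ + qₖ₋₂:
  k=0: a=15, p=15, q=1
  k=1: a=2, p=31, q=2
  k=2: a=3, p=108, q=7
  k=3: a=1, p=139, q=9
  k=4: a=2, p=386, q=25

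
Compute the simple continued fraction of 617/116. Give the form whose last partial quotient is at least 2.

617 = 5*116 + 37
116 = 3*37 + 5
37 = 7*5 + 2
5 = 2*2 + 1
2 = 2*1 + 0  (stop)
So 617/116 = [5; 3, 7, 2, 2].

[5; 3, 7, 2, 2]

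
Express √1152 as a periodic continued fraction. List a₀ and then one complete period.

a₀ = ⌊√1152⌋ = 33.
With m₀=0, d₀=1 and mₖ₊₁ = dₖaₖ − mₖ, dₖ₊₁ = (n − mₖ₊₁²)/dₖ, aₖ₊₁ = ⌊(a₀+mₖ₊₁)/dₖ₊₁⌋:
  k=1: m=33, d=63, a=1
  k=2: m=30, d=4, a=15
  k=3: m=30, d=63, a=1
  k=4: m=33, d=1, a=66
d=1 and a=2a₀=66 at k=4, so the next step gives (m, d) = (33, 63) again — its k=1 value — and the period has length 4.

[33; 1, 15, 1, 66]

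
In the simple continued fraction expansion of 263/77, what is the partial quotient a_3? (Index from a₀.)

263 = 3·77 + 32   →  a_0 = 3
77 = 2·32 + 13   →  a_1 = 2
32 = 2·13 + 6   →  a_2 = 2
13 = 2·6 + 1   →  a_3 = 2

2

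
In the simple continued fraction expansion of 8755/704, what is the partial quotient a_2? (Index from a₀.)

3

8755 = 12·704 + 307   →  a_0 = 12
704 = 2·307 + 90   →  a_1 = 2
307 = 3·90 + 37   →  a_2 = 3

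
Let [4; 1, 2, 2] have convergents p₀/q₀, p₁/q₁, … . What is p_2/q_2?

Using pₖ = aₖpₖ₋₁ + pₖ₋₂, qₖ = aₖqₖ₋₁ + qₖ₋₂ (with p₋₁=1, p₋₂=0, q₋₁=0, q₋₂=1):
  k=0: a=4, p=4, q=1
  k=1: a=1, p=5, q=1
  k=2: a=2, p=14, q=3

14/3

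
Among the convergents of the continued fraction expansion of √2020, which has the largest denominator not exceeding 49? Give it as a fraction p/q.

809/18

√2020 = [44; 1, 16, 1, 88, …] (period length 4).
Convergents:
  p_0/q_0 = 44/1
  p_1/q_1 = 45/1
  p_2/q_2 = 764/17
  p_3/q_3 = 809/18
  p_4/q_4 = 71956/1601
q_3 = 18 ≤ 49 < 1601 = q_4, so the answer is 809/18.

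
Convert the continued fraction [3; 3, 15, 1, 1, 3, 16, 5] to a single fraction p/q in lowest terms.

91571/27529

Using pₖ = aₖpₖ₋₁ + pₖ₋₂ and qₖ = aₖqₖ₋₁ + qₖ₋₂:
  k=0: a=3, p=3, q=1
  k=1: a=3, p=10, q=3
  k=2: a=15, p=153, q=46
  k=3: a=1, p=163, q=49
  k=4: a=1, p=316, q=95
  k=5: a=3, p=1111, q=334
  k=6: a=16, p=18092, q=5439
  k=7: a=5, p=91571, q=27529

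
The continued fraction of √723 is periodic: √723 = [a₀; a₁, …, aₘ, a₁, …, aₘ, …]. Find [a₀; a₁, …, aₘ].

a₀ = ⌊√723⌋ = 26.
With m₀=0, d₀=1 and mₖ₊₁ = dₖaₖ − mₖ, dₖ₊₁ = (n − mₖ₊₁²)/dₖ, aₖ₊₁ = ⌊(a₀+mₖ₊₁)/dₖ₊₁⌋:
  k=1: m=26, d=47, a=1
  k=2: m=21, d=6, a=7
  k=3: m=21, d=47, a=1
  k=4: m=26, d=1, a=52
d=1 and a=2a₀=52 at k=4, so the next step gives (m, d) = (26, 47) again — its k=1 value — and the period has length 4.

[26; 1, 7, 1, 52]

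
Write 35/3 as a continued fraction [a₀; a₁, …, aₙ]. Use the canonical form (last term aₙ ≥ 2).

35 = 11*3 + 2
3 = 1*2 + 1
2 = 2*1 + 0  (stop)
So 35/3 = [11; 1, 2].

[11; 1, 2]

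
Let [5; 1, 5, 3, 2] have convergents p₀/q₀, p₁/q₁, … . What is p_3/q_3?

Using pₖ = aₖpₖ₋₁ + pₖ₋₂, qₖ = aₖqₖ₋₁ + qₖ₋₂ (with p₋₁=1, p₋₂=0, q₋₁=0, q₋₂=1):
  k=0: a=5, p=5, q=1
  k=1: a=1, p=6, q=1
  k=2: a=5, p=35, q=6
  k=3: a=3, p=111, q=19

111/19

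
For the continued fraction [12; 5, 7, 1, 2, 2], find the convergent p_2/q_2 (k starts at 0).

Using pₖ = aₖpₖ₋₁ + pₖ₋₂, qₖ = aₖqₖ₋₁ + qₖ₋₂ (with p₋₁=1, p₋₂=0, q₋₁=0, q₋₂=1):
  k=0: a=12, p=12, q=1
  k=1: a=5, p=61, q=5
  k=2: a=7, p=439, q=36

439/36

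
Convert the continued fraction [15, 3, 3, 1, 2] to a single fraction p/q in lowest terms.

Using pₖ = aₖpₖ₋₁ + pₖ₋₂ and qₖ = aₖqₖ₋₁ + qₖ₋₂:
  k=0: a=15, p=15, q=1
  k=1: a=3, p=46, q=3
  k=2: a=3, p=153, q=10
  k=3: a=1, p=199, q=13
  k=4: a=2, p=551, q=36

551/36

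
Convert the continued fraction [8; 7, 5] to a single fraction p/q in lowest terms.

293/36

Fold from the inside: start with 5/1.
  7 + 1/5 = 36/5
  8 + 5/36 = 293/36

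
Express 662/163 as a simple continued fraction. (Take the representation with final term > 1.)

662 = 4·163 + 10
163 = 16·10 + 3
10 = 3·3 + 1
3 = 3·1 + 0  (stop)
So 662/163 = [4; 16, 3, 3].

[4; 16, 3, 3]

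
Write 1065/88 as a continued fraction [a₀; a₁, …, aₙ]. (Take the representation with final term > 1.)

[12; 9, 1, 3, 2]

1065 = 12*88 + 9
88 = 9*9 + 7
9 = 1*7 + 2
7 = 3*2 + 1
2 = 2*1 + 0  (stop)
So 1065/88 = [12; 9, 1, 3, 2].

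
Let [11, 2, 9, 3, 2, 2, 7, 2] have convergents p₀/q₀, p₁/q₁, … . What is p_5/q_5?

Using pₖ = aₖpₖ₋₁ + pₖ₋₂, qₖ = aₖqₖ₋₁ + qₖ₋₂ (with p₋₁=1, p₋₂=0, q₋₁=0, q₋₂=1):
  k=0: a=11, p=11, q=1
  k=1: a=2, p=23, q=2
  k=2: a=9, p=218, q=19
  k=3: a=3, p=677, q=59
  k=4: a=2, p=1572, q=137
  k=5: a=2, p=3821, q=333

3821/333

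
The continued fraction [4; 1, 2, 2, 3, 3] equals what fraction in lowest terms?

Using pₖ = aₖpₖ₋₁ + pₖ₋₂ and qₖ = aₖqₖ₋₁ + qₖ₋₂:
  k=0: a=4, p=4, q=1
  k=1: a=1, p=5, q=1
  k=2: a=2, p=14, q=3
  k=3: a=2, p=33, q=7
  k=4: a=3, p=113, q=24
  k=5: a=3, p=372, q=79

372/79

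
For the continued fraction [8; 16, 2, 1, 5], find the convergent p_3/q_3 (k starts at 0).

395/49

Using pₖ = aₖpₖ₋₁ + pₖ₋₂, qₖ = aₖqₖ₋₁ + qₖ₋₂ (with p₋₁=1, p₋₂=0, q₋₁=0, q₋₂=1):
  k=0: a=8, p=8, q=1
  k=1: a=16, p=129, q=16
  k=2: a=2, p=266, q=33
  k=3: a=1, p=395, q=49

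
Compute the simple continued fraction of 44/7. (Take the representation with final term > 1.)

[6; 3, 2]

44 = 6·7 + 2
7 = 3·2 + 1
2 = 2·1 + 0  (stop)
So 44/7 = [6; 3, 2].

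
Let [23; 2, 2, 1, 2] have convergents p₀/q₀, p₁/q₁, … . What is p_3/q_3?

Using pₖ = aₖpₖ₋₁ + pₖ₋₂, qₖ = aₖqₖ₋₁ + qₖ₋₂ (with p₋₁=1, p₋₂=0, q₋₁=0, q₋₂=1):
  k=0: a=23, p=23, q=1
  k=1: a=2, p=47, q=2
  k=2: a=2, p=117, q=5
  k=3: a=1, p=164, q=7

164/7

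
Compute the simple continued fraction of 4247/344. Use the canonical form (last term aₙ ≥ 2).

4247 = 12·344 + 119
344 = 2·119 + 106
119 = 1·106 + 13
106 = 8·13 + 2
13 = 6·2 + 1
2 = 2·1 + 0  (stop)
So 4247/344 = [12; 2, 1, 8, 6, 2].

[12; 2, 1, 8, 6, 2]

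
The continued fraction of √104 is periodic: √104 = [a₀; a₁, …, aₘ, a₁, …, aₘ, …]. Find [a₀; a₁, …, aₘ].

a₀ = ⌊√104⌋ = 10.
With m₀=0, d₀=1 and mₖ₊₁ = dₖaₖ − mₖ, dₖ₊₁ = (n − mₖ₊₁²)/dₖ, aₖ₊₁ = ⌊(a₀+mₖ₊₁)/dₖ₊₁⌋:
  k=1: m=10, d=4, a=5
  k=2: m=10, d=1, a=20
d=1 and a=2a₀=20 at k=2, so the next step gives (m, d) = (10, 4) again — its k=1 value — and the period has length 2.

[10; 5, 20]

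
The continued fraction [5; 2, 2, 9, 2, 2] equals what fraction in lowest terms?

Fold from the inside: start with 2/1.
  2 + 1/2 = 5/2
  9 + 2/5 = 47/5
  2 + 5/47 = 99/47
  2 + 47/99 = 245/99
  5 + 99/245 = 1324/245

1324/245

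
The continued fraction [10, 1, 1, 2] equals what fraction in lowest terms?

53/5

Fold from the inside: start with 2/1.
  1 + 1/2 = 3/2
  1 + 2/3 = 5/3
  10 + 3/5 = 53/5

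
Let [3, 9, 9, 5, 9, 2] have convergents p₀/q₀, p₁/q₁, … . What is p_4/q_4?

Using pₖ = aₖpₖ₋₁ + pₖ₋₂, qₖ = aₖqₖ₋₁ + qₖ₋₂ (with p₋₁=1, p₋₂=0, q₋₁=0, q₋₂=1):
  k=0: a=3, p=3, q=1
  k=1: a=9, p=28, q=9
  k=2: a=9, p=255, q=82
  k=3: a=5, p=1303, q=419
  k=4: a=9, p=11982, q=3853

11982/3853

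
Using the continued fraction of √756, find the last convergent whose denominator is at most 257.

6049/220

√756 = [27; 2, 54, …] (period length 2).
Convergents:
  p_0/q_0 = 27/1
  p_1/q_1 = 55/2
  p_2/q_2 = 2997/109
  p_3/q_3 = 6049/220
  p_4/q_4 = 329643/11989
q_3 = 220 ≤ 257 < 11989 = q_4, so the answer is 6049/220.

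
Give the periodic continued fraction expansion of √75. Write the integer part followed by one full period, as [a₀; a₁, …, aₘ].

[8; 1, 1, 1, 16]

a₀ = ⌊√75⌋ = 8.
With m₀=0, d₀=1 and mₖ₊₁ = dₖaₖ − mₖ, dₖ₊₁ = (n − mₖ₊₁²)/dₖ, aₖ₊₁ = ⌊(a₀+mₖ₊₁)/dₖ₊₁⌋:
  k=1: m=8, d=11, a=1
  k=2: m=3, d=6, a=1
  k=3: m=3, d=11, a=1
  k=4: m=8, d=1, a=16
d=1 and a=2a₀=16 at k=4, so the next step gives (m, d) = (8, 11) again — its k=1 value — and the period has length 4.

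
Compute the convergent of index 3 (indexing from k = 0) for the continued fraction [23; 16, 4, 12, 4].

18357/796

Using pₖ = aₖpₖ₋₁ + pₖ₋₂, qₖ = aₖqₖ₋₁ + qₖ₋₂ (with p₋₁=1, p₋₂=0, q₋₁=0, q₋₂=1):
  k=0: a=23, p=23, q=1
  k=1: a=16, p=369, q=16
  k=2: a=4, p=1499, q=65
  k=3: a=12, p=18357, q=796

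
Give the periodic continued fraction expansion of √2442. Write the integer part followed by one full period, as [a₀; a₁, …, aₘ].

[49; 2, 2, 2, 98]

a₀ = ⌊√2442⌋ = 49.
With m₀=0, d₀=1 and mₖ₊₁ = dₖaₖ − mₖ, dₖ₊₁ = (n − mₖ₊₁²)/dₖ, aₖ₊₁ = ⌊(a₀+mₖ₊₁)/dₖ₊₁⌋:
  k=1: m=49, d=41, a=2
  k=2: m=33, d=33, a=2
  k=3: m=33, d=41, a=2
  k=4: m=49, d=1, a=98
d=1 and a=2a₀=98 at k=4, so the next step gives (m, d) = (49, 41) again — its k=1 value — and the period has length 4.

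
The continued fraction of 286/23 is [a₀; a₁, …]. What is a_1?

2

286 = 12·23 + 10   →  a_0 = 12
23 = 2·10 + 3   →  a_1 = 2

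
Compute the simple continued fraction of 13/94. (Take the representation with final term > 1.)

13 = 0·94 + 13
94 = 7·13 + 3
13 = 4·3 + 1
3 = 3·1 + 0  (stop)
So 13/94 = [0; 7, 4, 3].

[0; 7, 4, 3]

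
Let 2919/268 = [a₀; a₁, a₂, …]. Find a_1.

1

2919 = 10·268 + 239   →  a_0 = 10
268 = 1·239 + 29   →  a_1 = 1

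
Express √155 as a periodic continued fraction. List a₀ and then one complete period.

a₀ = ⌊√155⌋ = 12.
With m₀=0, d₀=1 and mₖ₊₁ = dₖaₖ − mₖ, dₖ₊₁ = (n − mₖ₊₁²)/dₖ, aₖ₊₁ = ⌊(a₀+mₖ₊₁)/dₖ₊₁⌋:
  k=1: m=12, d=11, a=2
  k=2: m=10, d=5, a=4
  k=3: m=10, d=11, a=2
  k=4: m=12, d=1, a=24
d=1 and a=2a₀=24 at k=4, so the next step gives (m, d) = (12, 11) again — its k=1 value — and the period has length 4.

[12; 2, 4, 2, 24]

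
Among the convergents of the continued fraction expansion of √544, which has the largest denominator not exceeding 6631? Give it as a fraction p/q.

113447/4864

√544 = [23; 3, 11, 3, 46, …] (period length 4).
Convergents:
  p_0/q_0 = 23/1
  p_1/q_1 = 70/3
  p_2/q_2 = 793/34
  p_3/q_3 = 2449/105
  p_4/q_4 = 113447/4864
  p_5/q_5 = 342790/14697
q_4 = 4864 ≤ 6631 < 14697 = q_5, so the answer is 113447/4864.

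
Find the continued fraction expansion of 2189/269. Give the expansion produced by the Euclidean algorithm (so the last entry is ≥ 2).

2189 = 8·269 + 37
269 = 7·37 + 10
37 = 3·10 + 7
10 = 1·7 + 3
7 = 2·3 + 1
3 = 3·1 + 0  (stop)
So 2189/269 = [8; 7, 3, 1, 2, 3].

[8; 7, 3, 1, 2, 3]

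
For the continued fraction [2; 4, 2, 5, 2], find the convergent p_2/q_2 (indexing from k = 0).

20/9

Using pₖ = aₖpₖ₋₁ + pₖ₋₂, qₖ = aₖqₖ₋₁ + qₖ₋₂ (with p₋₁=1, p₋₂=0, q₋₁=0, q₋₂=1):
  k=0: a=2, p=2, q=1
  k=1: a=4, p=9, q=4
  k=2: a=2, p=20, q=9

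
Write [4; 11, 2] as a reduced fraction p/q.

94/23

Fold from the inside: start with 2/1.
  11 + 1/2 = 23/2
  4 + 2/23 = 94/23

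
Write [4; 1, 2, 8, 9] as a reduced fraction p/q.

1067/228

Fold from the inside: start with 9/1.
  8 + 1/9 = 73/9
  2 + 9/73 = 155/73
  1 + 73/155 = 228/155
  4 + 155/228 = 1067/228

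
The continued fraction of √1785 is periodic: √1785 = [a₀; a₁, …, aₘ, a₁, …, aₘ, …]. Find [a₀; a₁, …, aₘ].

a₀ = ⌊√1785⌋ = 42.
With m₀=0, d₀=1 and mₖ₊₁ = dₖaₖ − mₖ, dₖ₊₁ = (n − mₖ₊₁²)/dₖ, aₖ₊₁ = ⌊(a₀+mₖ₊₁)/dₖ₊₁⌋:
  k=1: m=42, d=21, a=4
  k=2: m=42, d=1, a=84
d=1 and a=2a₀=84 at k=2, so the next step gives (m, d) = (42, 21) again — its k=1 value — and the period has length 2.

[42; 4, 84]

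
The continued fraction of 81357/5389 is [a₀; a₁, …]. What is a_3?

11

81357 = 15·5389 + 522   →  a_0 = 15
5389 = 10·522 + 169   →  a_1 = 10
522 = 3·169 + 15   →  a_2 = 3
169 = 11·15 + 4   →  a_3 = 11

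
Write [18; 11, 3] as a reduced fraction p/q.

615/34

Using pₖ = aₖpₖ₋₁ + pₖ₋₂ and qₖ = aₖqₖ₋₁ + qₖ₋₂:
  k=0: a=18, p=18, q=1
  k=1: a=11, p=199, q=11
  k=2: a=3, p=615, q=34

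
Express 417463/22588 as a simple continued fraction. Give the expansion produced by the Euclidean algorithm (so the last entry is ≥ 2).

[18; 2, 13, 9, 3, 14, 2]

417463 = 18*22588 + 10879
22588 = 2*10879 + 830
10879 = 13*830 + 89
830 = 9*89 + 29
89 = 3*29 + 2
29 = 14*2 + 1
2 = 2*1 + 0  (stop)
So 417463/22588 = [18; 2, 13, 9, 3, 14, 2].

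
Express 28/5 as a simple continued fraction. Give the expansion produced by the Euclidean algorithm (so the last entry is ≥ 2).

[5; 1, 1, 2]

28 = 5×5 + 3
5 = 1×3 + 2
3 = 1×2 + 1
2 = 2×1 + 0  (stop)
So 28/5 = [5; 1, 1, 2].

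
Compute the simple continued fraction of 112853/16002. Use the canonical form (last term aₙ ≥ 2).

[7; 19, 13, 1, 3, 15]

112853 = 7*16002 + 839
16002 = 19*839 + 61
839 = 13*61 + 46
61 = 1*46 + 15
46 = 3*15 + 1
15 = 15*1 + 0  (stop)
So 112853/16002 = [7; 19, 13, 1, 3, 15].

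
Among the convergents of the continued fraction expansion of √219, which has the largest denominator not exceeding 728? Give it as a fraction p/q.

8746/591

√219 = [14; 1, 3, 1, 28, …] (period length 4).
Convergents:
  p_0/q_0 = 14/1
  p_1/q_1 = 15/1
  p_2/q_2 = 59/4
  p_3/q_3 = 74/5
  p_4/q_4 = 2131/144
  p_5/q_5 = 2205/149
  p_6/q_6 = 8746/591
  p_7/q_7 = 10951/740
q_6 = 591 ≤ 728 < 740 = q_7, so the answer is 8746/591.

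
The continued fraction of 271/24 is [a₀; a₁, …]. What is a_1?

3

271 = 11·24 + 7   →  a_0 = 11
24 = 3·7 + 3   →  a_1 = 3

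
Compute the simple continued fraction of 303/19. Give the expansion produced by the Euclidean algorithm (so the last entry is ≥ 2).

303 = 15*19 + 18
19 = 1*18 + 1
18 = 18*1 + 0  (stop)
So 303/19 = [15; 1, 18].

[15; 1, 18]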